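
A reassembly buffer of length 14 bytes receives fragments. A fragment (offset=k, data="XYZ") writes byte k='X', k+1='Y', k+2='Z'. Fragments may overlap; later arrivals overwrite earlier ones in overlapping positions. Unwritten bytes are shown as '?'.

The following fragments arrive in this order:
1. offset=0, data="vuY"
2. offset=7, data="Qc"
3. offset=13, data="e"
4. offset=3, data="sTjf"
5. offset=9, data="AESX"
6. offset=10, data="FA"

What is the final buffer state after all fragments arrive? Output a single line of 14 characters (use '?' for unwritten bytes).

Answer: vuYsTjfQcAFAXe

Derivation:
Fragment 1: offset=0 data="vuY" -> buffer=vuY???????????
Fragment 2: offset=7 data="Qc" -> buffer=vuY????Qc?????
Fragment 3: offset=13 data="e" -> buffer=vuY????Qc????e
Fragment 4: offset=3 data="sTjf" -> buffer=vuYsTjfQc????e
Fragment 5: offset=9 data="AESX" -> buffer=vuYsTjfQcAESXe
Fragment 6: offset=10 data="FA" -> buffer=vuYsTjfQcAFAXe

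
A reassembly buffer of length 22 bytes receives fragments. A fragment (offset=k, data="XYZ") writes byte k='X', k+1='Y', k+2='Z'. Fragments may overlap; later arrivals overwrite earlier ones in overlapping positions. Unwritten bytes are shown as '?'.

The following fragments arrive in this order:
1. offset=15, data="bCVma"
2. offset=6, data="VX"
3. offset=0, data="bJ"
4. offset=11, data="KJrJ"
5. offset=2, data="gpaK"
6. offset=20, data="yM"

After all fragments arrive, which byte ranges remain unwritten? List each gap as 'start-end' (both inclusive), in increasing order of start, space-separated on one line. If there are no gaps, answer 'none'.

Fragment 1: offset=15 len=5
Fragment 2: offset=6 len=2
Fragment 3: offset=0 len=2
Fragment 4: offset=11 len=4
Fragment 5: offset=2 len=4
Fragment 6: offset=20 len=2
Gaps: 8-10

Answer: 8-10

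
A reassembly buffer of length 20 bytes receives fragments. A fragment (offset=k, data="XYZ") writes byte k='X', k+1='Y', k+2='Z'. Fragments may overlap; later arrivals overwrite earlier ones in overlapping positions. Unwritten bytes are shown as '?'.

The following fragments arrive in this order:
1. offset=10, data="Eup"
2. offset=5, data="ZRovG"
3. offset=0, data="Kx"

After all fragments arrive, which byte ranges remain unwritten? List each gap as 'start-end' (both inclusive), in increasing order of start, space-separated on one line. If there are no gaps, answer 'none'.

Answer: 2-4 13-19

Derivation:
Fragment 1: offset=10 len=3
Fragment 2: offset=5 len=5
Fragment 3: offset=0 len=2
Gaps: 2-4 13-19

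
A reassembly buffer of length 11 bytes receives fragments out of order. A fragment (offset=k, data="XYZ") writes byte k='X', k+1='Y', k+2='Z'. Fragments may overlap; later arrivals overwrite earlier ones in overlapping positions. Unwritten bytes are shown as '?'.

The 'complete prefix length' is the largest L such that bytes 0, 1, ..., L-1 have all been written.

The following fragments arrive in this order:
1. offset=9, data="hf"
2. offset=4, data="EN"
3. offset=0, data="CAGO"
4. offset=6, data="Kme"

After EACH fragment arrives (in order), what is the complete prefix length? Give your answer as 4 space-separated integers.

Answer: 0 0 6 11

Derivation:
Fragment 1: offset=9 data="hf" -> buffer=?????????hf -> prefix_len=0
Fragment 2: offset=4 data="EN" -> buffer=????EN???hf -> prefix_len=0
Fragment 3: offset=0 data="CAGO" -> buffer=CAGOEN???hf -> prefix_len=6
Fragment 4: offset=6 data="Kme" -> buffer=CAGOENKmehf -> prefix_len=11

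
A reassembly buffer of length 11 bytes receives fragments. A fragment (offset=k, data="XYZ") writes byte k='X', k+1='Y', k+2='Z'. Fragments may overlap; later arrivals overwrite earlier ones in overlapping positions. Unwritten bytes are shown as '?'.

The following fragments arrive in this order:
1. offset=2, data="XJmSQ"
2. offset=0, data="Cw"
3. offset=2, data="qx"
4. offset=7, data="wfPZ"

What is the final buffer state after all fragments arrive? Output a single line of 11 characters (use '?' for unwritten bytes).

Answer: CwqxmSQwfPZ

Derivation:
Fragment 1: offset=2 data="XJmSQ" -> buffer=??XJmSQ????
Fragment 2: offset=0 data="Cw" -> buffer=CwXJmSQ????
Fragment 3: offset=2 data="qx" -> buffer=CwqxmSQ????
Fragment 4: offset=7 data="wfPZ" -> buffer=CwqxmSQwfPZ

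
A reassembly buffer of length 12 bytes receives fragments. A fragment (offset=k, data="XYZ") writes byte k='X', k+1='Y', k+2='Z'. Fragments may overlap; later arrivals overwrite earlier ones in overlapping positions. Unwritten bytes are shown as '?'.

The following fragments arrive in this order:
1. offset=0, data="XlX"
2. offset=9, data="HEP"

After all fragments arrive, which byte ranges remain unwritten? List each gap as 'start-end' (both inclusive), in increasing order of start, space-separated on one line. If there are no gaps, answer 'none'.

Answer: 3-8

Derivation:
Fragment 1: offset=0 len=3
Fragment 2: offset=9 len=3
Gaps: 3-8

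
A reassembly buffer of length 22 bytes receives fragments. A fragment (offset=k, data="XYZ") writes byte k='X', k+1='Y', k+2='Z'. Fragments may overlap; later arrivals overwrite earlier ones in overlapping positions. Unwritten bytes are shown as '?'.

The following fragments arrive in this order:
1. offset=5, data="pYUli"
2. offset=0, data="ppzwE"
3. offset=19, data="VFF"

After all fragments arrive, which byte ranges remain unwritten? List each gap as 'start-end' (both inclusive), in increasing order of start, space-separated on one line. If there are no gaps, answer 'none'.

Answer: 10-18

Derivation:
Fragment 1: offset=5 len=5
Fragment 2: offset=0 len=5
Fragment 3: offset=19 len=3
Gaps: 10-18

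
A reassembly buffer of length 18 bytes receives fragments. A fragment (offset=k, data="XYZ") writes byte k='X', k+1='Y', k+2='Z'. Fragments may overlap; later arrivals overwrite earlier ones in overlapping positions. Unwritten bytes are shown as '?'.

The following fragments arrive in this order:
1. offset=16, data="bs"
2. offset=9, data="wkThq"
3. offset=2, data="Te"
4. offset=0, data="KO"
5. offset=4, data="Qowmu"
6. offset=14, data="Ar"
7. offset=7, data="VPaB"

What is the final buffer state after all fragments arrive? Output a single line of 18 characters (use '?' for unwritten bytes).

Fragment 1: offset=16 data="bs" -> buffer=????????????????bs
Fragment 2: offset=9 data="wkThq" -> buffer=?????????wkThq??bs
Fragment 3: offset=2 data="Te" -> buffer=??Te?????wkThq??bs
Fragment 4: offset=0 data="KO" -> buffer=KOTe?????wkThq??bs
Fragment 5: offset=4 data="Qowmu" -> buffer=KOTeQowmuwkThq??bs
Fragment 6: offset=14 data="Ar" -> buffer=KOTeQowmuwkThqArbs
Fragment 7: offset=7 data="VPaB" -> buffer=KOTeQowVPaBThqArbs

Answer: KOTeQowVPaBThqArbs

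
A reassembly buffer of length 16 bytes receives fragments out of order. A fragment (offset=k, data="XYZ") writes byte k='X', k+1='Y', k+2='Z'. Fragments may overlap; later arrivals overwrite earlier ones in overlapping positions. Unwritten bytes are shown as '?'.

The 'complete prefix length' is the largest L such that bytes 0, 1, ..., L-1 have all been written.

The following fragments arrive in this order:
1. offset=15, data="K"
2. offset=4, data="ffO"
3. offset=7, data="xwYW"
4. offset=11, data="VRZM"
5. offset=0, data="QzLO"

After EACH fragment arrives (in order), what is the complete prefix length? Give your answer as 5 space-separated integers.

Answer: 0 0 0 0 16

Derivation:
Fragment 1: offset=15 data="K" -> buffer=???????????????K -> prefix_len=0
Fragment 2: offset=4 data="ffO" -> buffer=????ffO????????K -> prefix_len=0
Fragment 3: offset=7 data="xwYW" -> buffer=????ffOxwYW????K -> prefix_len=0
Fragment 4: offset=11 data="VRZM" -> buffer=????ffOxwYWVRZMK -> prefix_len=0
Fragment 5: offset=0 data="QzLO" -> buffer=QzLOffOxwYWVRZMK -> prefix_len=16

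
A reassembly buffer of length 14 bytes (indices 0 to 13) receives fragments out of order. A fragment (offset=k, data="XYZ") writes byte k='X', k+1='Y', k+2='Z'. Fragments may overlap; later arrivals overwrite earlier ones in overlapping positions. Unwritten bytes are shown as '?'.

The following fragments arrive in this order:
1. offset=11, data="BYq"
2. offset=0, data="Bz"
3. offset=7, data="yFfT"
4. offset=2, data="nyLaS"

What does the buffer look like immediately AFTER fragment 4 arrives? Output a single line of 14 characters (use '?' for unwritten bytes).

Fragment 1: offset=11 data="BYq" -> buffer=???????????BYq
Fragment 2: offset=0 data="Bz" -> buffer=Bz?????????BYq
Fragment 3: offset=7 data="yFfT" -> buffer=Bz?????yFfTBYq
Fragment 4: offset=2 data="nyLaS" -> buffer=BznyLaSyFfTBYq

Answer: BznyLaSyFfTBYq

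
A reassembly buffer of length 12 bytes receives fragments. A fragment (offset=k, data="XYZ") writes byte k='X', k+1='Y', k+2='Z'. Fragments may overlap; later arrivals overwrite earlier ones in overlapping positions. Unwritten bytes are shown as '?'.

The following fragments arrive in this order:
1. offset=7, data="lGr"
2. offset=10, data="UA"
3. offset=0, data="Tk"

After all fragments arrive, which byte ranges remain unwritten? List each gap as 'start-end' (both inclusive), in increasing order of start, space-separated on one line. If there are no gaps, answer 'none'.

Answer: 2-6

Derivation:
Fragment 1: offset=7 len=3
Fragment 2: offset=10 len=2
Fragment 3: offset=0 len=2
Gaps: 2-6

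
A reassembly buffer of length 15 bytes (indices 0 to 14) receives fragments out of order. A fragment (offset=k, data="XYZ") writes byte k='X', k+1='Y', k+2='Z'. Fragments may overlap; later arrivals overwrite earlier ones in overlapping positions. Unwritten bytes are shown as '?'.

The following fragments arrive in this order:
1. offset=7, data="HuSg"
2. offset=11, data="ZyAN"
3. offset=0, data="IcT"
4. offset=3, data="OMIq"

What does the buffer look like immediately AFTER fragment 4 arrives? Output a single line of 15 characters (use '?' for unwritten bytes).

Answer: IcTOMIqHuSgZyAN

Derivation:
Fragment 1: offset=7 data="HuSg" -> buffer=???????HuSg????
Fragment 2: offset=11 data="ZyAN" -> buffer=???????HuSgZyAN
Fragment 3: offset=0 data="IcT" -> buffer=IcT????HuSgZyAN
Fragment 4: offset=3 data="OMIq" -> buffer=IcTOMIqHuSgZyAN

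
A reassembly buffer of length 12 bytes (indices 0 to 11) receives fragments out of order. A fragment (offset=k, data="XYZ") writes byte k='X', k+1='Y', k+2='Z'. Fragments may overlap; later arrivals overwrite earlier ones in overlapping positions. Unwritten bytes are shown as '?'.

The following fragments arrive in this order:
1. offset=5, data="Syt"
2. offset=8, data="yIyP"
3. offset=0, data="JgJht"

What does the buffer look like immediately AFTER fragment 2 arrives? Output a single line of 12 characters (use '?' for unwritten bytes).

Fragment 1: offset=5 data="Syt" -> buffer=?????Syt????
Fragment 2: offset=8 data="yIyP" -> buffer=?????SytyIyP

Answer: ?????SytyIyP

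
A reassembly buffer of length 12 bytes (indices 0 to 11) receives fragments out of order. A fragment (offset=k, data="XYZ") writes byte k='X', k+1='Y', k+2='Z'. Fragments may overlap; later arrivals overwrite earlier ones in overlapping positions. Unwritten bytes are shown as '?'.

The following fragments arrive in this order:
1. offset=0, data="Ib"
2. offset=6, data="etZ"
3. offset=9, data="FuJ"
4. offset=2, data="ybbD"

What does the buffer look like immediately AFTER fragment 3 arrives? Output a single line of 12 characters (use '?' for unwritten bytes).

Fragment 1: offset=0 data="Ib" -> buffer=Ib??????????
Fragment 2: offset=6 data="etZ" -> buffer=Ib????etZ???
Fragment 3: offset=9 data="FuJ" -> buffer=Ib????etZFuJ

Answer: Ib????etZFuJ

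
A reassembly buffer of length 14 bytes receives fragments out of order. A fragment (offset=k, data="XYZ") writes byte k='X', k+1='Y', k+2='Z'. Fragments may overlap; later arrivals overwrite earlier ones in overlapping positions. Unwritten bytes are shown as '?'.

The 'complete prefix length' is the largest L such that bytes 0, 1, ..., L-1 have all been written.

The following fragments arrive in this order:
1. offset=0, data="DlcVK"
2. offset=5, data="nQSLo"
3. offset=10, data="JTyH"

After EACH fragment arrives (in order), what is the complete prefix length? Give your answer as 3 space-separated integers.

Fragment 1: offset=0 data="DlcVK" -> buffer=DlcVK????????? -> prefix_len=5
Fragment 2: offset=5 data="nQSLo" -> buffer=DlcVKnQSLo???? -> prefix_len=10
Fragment 3: offset=10 data="JTyH" -> buffer=DlcVKnQSLoJTyH -> prefix_len=14

Answer: 5 10 14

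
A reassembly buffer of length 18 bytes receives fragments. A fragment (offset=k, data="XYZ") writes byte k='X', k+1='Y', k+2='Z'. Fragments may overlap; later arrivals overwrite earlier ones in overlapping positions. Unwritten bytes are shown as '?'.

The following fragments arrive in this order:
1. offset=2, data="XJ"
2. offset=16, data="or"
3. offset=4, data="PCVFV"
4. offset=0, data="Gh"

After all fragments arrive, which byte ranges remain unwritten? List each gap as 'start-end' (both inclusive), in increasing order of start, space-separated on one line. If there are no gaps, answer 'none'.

Fragment 1: offset=2 len=2
Fragment 2: offset=16 len=2
Fragment 3: offset=4 len=5
Fragment 4: offset=0 len=2
Gaps: 9-15

Answer: 9-15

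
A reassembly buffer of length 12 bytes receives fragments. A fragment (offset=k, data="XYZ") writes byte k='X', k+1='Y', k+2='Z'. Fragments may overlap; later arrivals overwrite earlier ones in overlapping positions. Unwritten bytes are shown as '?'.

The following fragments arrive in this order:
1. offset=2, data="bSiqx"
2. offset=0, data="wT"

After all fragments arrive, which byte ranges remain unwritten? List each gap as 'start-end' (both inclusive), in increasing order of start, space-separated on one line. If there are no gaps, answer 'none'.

Answer: 7-11

Derivation:
Fragment 1: offset=2 len=5
Fragment 2: offset=0 len=2
Gaps: 7-11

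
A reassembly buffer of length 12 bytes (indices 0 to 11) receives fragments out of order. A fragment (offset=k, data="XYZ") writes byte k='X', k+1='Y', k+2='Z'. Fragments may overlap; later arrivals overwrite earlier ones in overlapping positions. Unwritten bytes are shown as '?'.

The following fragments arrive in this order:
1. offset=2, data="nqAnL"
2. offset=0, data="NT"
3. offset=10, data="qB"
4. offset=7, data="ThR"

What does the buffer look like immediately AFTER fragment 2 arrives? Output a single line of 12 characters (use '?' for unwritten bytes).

Fragment 1: offset=2 data="nqAnL" -> buffer=??nqAnL?????
Fragment 2: offset=0 data="NT" -> buffer=NTnqAnL?????

Answer: NTnqAnL?????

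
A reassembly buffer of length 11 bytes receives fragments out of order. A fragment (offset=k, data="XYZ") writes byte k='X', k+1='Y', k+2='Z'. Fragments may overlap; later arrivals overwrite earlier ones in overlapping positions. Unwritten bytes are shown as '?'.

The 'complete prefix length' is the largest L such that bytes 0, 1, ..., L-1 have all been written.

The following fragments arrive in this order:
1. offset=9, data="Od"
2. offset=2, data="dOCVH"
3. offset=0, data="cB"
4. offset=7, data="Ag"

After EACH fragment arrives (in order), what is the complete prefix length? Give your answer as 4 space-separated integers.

Fragment 1: offset=9 data="Od" -> buffer=?????????Od -> prefix_len=0
Fragment 2: offset=2 data="dOCVH" -> buffer=??dOCVH??Od -> prefix_len=0
Fragment 3: offset=0 data="cB" -> buffer=cBdOCVH??Od -> prefix_len=7
Fragment 4: offset=7 data="Ag" -> buffer=cBdOCVHAgOd -> prefix_len=11

Answer: 0 0 7 11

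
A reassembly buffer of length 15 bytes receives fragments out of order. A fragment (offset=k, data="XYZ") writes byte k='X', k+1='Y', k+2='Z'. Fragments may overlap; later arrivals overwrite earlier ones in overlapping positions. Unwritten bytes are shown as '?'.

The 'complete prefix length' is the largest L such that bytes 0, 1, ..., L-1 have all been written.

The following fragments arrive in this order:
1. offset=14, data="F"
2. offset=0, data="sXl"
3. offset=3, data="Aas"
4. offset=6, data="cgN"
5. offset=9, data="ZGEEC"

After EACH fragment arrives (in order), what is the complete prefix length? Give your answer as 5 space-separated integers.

Fragment 1: offset=14 data="F" -> buffer=??????????????F -> prefix_len=0
Fragment 2: offset=0 data="sXl" -> buffer=sXl???????????F -> prefix_len=3
Fragment 3: offset=3 data="Aas" -> buffer=sXlAas????????F -> prefix_len=6
Fragment 4: offset=6 data="cgN" -> buffer=sXlAascgN?????F -> prefix_len=9
Fragment 5: offset=9 data="ZGEEC" -> buffer=sXlAascgNZGEECF -> prefix_len=15

Answer: 0 3 6 9 15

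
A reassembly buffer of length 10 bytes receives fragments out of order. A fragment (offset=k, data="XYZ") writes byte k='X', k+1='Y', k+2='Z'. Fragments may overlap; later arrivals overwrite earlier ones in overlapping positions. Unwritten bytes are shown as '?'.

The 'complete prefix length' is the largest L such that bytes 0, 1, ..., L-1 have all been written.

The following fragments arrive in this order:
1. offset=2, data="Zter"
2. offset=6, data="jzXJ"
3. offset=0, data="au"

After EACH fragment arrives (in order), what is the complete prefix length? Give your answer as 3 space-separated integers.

Fragment 1: offset=2 data="Zter" -> buffer=??Zter???? -> prefix_len=0
Fragment 2: offset=6 data="jzXJ" -> buffer=??ZterjzXJ -> prefix_len=0
Fragment 3: offset=0 data="au" -> buffer=auZterjzXJ -> prefix_len=10

Answer: 0 0 10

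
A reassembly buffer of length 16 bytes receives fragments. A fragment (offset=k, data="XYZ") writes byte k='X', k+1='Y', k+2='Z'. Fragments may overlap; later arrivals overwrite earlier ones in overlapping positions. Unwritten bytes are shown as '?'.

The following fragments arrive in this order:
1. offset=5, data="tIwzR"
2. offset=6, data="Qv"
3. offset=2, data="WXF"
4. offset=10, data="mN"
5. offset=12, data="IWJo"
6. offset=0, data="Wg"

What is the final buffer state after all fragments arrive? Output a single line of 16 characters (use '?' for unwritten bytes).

Fragment 1: offset=5 data="tIwzR" -> buffer=?????tIwzR??????
Fragment 2: offset=6 data="Qv" -> buffer=?????tQvzR??????
Fragment 3: offset=2 data="WXF" -> buffer=??WXFtQvzR??????
Fragment 4: offset=10 data="mN" -> buffer=??WXFtQvzRmN????
Fragment 5: offset=12 data="IWJo" -> buffer=??WXFtQvzRmNIWJo
Fragment 6: offset=0 data="Wg" -> buffer=WgWXFtQvzRmNIWJo

Answer: WgWXFtQvzRmNIWJo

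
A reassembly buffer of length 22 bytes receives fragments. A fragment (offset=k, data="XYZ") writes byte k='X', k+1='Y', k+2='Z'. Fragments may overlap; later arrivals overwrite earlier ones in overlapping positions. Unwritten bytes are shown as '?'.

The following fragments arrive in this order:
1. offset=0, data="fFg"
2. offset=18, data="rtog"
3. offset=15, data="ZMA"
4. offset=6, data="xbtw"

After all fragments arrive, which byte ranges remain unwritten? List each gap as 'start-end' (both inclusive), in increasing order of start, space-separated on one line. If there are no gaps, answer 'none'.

Fragment 1: offset=0 len=3
Fragment 2: offset=18 len=4
Fragment 3: offset=15 len=3
Fragment 4: offset=6 len=4
Gaps: 3-5 10-14

Answer: 3-5 10-14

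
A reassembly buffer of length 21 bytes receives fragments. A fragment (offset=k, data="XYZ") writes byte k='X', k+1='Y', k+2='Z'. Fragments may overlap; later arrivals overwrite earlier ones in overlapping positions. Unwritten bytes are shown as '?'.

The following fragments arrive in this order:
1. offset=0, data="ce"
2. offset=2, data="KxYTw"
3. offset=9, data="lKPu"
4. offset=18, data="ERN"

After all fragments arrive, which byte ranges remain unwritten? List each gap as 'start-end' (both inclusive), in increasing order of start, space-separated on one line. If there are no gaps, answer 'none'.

Fragment 1: offset=0 len=2
Fragment 2: offset=2 len=5
Fragment 3: offset=9 len=4
Fragment 4: offset=18 len=3
Gaps: 7-8 13-17

Answer: 7-8 13-17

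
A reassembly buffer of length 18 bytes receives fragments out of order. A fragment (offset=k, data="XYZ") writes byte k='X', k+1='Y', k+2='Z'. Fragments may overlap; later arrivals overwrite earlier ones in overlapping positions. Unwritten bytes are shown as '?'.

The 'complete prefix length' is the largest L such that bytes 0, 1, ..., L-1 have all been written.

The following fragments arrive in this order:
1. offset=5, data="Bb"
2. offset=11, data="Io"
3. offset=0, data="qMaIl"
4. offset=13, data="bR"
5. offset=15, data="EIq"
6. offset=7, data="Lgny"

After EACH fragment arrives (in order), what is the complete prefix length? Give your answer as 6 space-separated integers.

Answer: 0 0 7 7 7 18

Derivation:
Fragment 1: offset=5 data="Bb" -> buffer=?????Bb??????????? -> prefix_len=0
Fragment 2: offset=11 data="Io" -> buffer=?????Bb????Io????? -> prefix_len=0
Fragment 3: offset=0 data="qMaIl" -> buffer=qMaIlBb????Io????? -> prefix_len=7
Fragment 4: offset=13 data="bR" -> buffer=qMaIlBb????IobR??? -> prefix_len=7
Fragment 5: offset=15 data="EIq" -> buffer=qMaIlBb????IobREIq -> prefix_len=7
Fragment 6: offset=7 data="Lgny" -> buffer=qMaIlBbLgnyIobREIq -> prefix_len=18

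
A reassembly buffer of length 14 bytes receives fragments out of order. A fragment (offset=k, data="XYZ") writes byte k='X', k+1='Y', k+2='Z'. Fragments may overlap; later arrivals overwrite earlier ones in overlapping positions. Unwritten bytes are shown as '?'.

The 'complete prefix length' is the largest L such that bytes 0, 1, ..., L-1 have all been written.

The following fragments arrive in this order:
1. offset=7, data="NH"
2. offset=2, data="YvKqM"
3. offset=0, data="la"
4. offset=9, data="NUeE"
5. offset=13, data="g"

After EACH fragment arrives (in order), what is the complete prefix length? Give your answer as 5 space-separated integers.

Answer: 0 0 9 13 14

Derivation:
Fragment 1: offset=7 data="NH" -> buffer=???????NH????? -> prefix_len=0
Fragment 2: offset=2 data="YvKqM" -> buffer=??YvKqMNH????? -> prefix_len=0
Fragment 3: offset=0 data="la" -> buffer=laYvKqMNH????? -> prefix_len=9
Fragment 4: offset=9 data="NUeE" -> buffer=laYvKqMNHNUeE? -> prefix_len=13
Fragment 5: offset=13 data="g" -> buffer=laYvKqMNHNUeEg -> prefix_len=14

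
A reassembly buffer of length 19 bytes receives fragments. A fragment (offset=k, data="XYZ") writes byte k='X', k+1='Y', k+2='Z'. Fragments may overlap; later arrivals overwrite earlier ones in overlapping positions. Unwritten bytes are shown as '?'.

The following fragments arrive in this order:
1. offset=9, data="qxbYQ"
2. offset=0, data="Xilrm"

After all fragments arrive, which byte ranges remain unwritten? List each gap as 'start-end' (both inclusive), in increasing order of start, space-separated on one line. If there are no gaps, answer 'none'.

Fragment 1: offset=9 len=5
Fragment 2: offset=0 len=5
Gaps: 5-8 14-18

Answer: 5-8 14-18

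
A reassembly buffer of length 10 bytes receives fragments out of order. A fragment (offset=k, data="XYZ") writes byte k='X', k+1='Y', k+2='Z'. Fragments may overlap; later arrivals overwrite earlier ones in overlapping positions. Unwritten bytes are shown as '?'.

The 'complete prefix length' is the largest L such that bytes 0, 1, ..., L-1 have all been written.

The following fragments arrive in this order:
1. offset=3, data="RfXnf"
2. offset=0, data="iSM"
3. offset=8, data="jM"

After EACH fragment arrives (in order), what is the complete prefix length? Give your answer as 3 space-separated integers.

Fragment 1: offset=3 data="RfXnf" -> buffer=???RfXnf?? -> prefix_len=0
Fragment 2: offset=0 data="iSM" -> buffer=iSMRfXnf?? -> prefix_len=8
Fragment 3: offset=8 data="jM" -> buffer=iSMRfXnfjM -> prefix_len=10

Answer: 0 8 10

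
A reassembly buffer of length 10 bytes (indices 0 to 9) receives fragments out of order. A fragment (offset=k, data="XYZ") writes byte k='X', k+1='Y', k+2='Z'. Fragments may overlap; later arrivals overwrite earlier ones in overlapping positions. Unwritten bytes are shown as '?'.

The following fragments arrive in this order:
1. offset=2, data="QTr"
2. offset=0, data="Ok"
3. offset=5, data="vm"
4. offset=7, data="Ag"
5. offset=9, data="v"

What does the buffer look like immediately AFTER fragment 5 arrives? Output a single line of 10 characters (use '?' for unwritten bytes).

Answer: OkQTrvmAgv

Derivation:
Fragment 1: offset=2 data="QTr" -> buffer=??QTr?????
Fragment 2: offset=0 data="Ok" -> buffer=OkQTr?????
Fragment 3: offset=5 data="vm" -> buffer=OkQTrvm???
Fragment 4: offset=7 data="Ag" -> buffer=OkQTrvmAg?
Fragment 5: offset=9 data="v" -> buffer=OkQTrvmAgv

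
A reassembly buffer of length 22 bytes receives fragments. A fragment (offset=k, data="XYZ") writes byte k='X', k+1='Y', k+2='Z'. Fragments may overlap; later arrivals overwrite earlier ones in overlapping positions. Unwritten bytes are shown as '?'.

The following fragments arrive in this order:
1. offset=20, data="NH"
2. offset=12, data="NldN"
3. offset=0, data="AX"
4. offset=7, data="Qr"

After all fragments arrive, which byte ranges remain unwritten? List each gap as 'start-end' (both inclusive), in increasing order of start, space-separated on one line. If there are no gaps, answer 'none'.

Fragment 1: offset=20 len=2
Fragment 2: offset=12 len=4
Fragment 3: offset=0 len=2
Fragment 4: offset=7 len=2
Gaps: 2-6 9-11 16-19

Answer: 2-6 9-11 16-19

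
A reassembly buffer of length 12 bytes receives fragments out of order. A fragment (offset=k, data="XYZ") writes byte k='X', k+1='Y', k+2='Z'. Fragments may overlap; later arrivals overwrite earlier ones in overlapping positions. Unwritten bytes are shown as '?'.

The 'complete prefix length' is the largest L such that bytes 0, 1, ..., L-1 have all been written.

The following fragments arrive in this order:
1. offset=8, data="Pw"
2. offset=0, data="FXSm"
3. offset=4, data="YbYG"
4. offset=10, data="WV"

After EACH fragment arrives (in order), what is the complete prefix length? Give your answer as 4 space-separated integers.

Answer: 0 4 10 12

Derivation:
Fragment 1: offset=8 data="Pw" -> buffer=????????Pw?? -> prefix_len=0
Fragment 2: offset=0 data="FXSm" -> buffer=FXSm????Pw?? -> prefix_len=4
Fragment 3: offset=4 data="YbYG" -> buffer=FXSmYbYGPw?? -> prefix_len=10
Fragment 4: offset=10 data="WV" -> buffer=FXSmYbYGPwWV -> prefix_len=12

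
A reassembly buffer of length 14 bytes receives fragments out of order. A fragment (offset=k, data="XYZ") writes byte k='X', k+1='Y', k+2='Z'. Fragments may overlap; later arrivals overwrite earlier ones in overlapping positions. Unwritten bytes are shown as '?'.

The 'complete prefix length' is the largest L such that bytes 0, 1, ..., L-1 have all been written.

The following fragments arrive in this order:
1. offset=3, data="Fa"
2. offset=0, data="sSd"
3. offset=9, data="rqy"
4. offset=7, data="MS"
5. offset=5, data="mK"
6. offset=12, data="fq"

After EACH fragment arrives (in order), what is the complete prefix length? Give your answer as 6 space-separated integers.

Answer: 0 5 5 5 12 14

Derivation:
Fragment 1: offset=3 data="Fa" -> buffer=???Fa????????? -> prefix_len=0
Fragment 2: offset=0 data="sSd" -> buffer=sSdFa????????? -> prefix_len=5
Fragment 3: offset=9 data="rqy" -> buffer=sSdFa????rqy?? -> prefix_len=5
Fragment 4: offset=7 data="MS" -> buffer=sSdFa??MSrqy?? -> prefix_len=5
Fragment 5: offset=5 data="mK" -> buffer=sSdFamKMSrqy?? -> prefix_len=12
Fragment 6: offset=12 data="fq" -> buffer=sSdFamKMSrqyfq -> prefix_len=14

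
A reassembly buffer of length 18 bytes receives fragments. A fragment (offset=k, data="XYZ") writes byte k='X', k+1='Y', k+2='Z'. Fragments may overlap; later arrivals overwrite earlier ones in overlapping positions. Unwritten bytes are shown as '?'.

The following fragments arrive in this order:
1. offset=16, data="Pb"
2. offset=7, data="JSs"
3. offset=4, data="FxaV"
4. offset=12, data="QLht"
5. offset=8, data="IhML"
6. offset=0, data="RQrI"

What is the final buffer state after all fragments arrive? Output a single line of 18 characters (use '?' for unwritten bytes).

Answer: RQrIFxaVIhMLQLhtPb

Derivation:
Fragment 1: offset=16 data="Pb" -> buffer=????????????????Pb
Fragment 2: offset=7 data="JSs" -> buffer=???????JSs??????Pb
Fragment 3: offset=4 data="FxaV" -> buffer=????FxaVSs??????Pb
Fragment 4: offset=12 data="QLht" -> buffer=????FxaVSs??QLhtPb
Fragment 5: offset=8 data="IhML" -> buffer=????FxaVIhMLQLhtPb
Fragment 6: offset=0 data="RQrI" -> buffer=RQrIFxaVIhMLQLhtPb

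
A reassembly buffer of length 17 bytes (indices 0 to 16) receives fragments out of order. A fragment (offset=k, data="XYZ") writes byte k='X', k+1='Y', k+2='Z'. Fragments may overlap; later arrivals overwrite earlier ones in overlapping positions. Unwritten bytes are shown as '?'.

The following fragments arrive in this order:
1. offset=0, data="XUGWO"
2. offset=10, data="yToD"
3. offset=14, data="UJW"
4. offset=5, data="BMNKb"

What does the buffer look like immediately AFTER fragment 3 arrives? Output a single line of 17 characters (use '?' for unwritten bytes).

Answer: XUGWO?????yToDUJW

Derivation:
Fragment 1: offset=0 data="XUGWO" -> buffer=XUGWO????????????
Fragment 2: offset=10 data="yToD" -> buffer=XUGWO?????yToD???
Fragment 3: offset=14 data="UJW" -> buffer=XUGWO?????yToDUJW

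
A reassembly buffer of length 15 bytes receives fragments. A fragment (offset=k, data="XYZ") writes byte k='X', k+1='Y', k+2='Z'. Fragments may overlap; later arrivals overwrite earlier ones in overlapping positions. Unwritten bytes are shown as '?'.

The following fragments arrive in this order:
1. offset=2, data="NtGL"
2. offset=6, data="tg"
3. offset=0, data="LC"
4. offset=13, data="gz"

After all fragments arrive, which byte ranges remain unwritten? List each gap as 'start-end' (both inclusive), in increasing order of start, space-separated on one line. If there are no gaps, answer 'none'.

Fragment 1: offset=2 len=4
Fragment 2: offset=6 len=2
Fragment 3: offset=0 len=2
Fragment 4: offset=13 len=2
Gaps: 8-12

Answer: 8-12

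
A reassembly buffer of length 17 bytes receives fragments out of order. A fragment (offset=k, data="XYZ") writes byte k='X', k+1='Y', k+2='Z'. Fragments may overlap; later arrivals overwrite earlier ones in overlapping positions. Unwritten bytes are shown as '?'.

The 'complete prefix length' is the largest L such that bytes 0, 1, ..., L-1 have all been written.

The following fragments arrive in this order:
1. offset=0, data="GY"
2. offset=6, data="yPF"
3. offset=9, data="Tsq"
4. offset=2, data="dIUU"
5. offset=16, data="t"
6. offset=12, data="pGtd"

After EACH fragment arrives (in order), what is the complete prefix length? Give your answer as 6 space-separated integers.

Answer: 2 2 2 12 12 17

Derivation:
Fragment 1: offset=0 data="GY" -> buffer=GY??????????????? -> prefix_len=2
Fragment 2: offset=6 data="yPF" -> buffer=GY????yPF???????? -> prefix_len=2
Fragment 3: offset=9 data="Tsq" -> buffer=GY????yPFTsq????? -> prefix_len=2
Fragment 4: offset=2 data="dIUU" -> buffer=GYdIUUyPFTsq????? -> prefix_len=12
Fragment 5: offset=16 data="t" -> buffer=GYdIUUyPFTsq????t -> prefix_len=12
Fragment 6: offset=12 data="pGtd" -> buffer=GYdIUUyPFTsqpGtdt -> prefix_len=17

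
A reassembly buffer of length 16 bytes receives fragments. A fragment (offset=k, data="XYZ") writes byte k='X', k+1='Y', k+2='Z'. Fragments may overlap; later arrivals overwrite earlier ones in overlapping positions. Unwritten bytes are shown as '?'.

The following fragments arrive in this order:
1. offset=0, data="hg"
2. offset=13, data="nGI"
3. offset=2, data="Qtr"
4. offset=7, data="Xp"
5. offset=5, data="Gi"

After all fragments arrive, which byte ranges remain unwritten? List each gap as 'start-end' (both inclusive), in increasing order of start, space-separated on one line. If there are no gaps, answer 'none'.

Answer: 9-12

Derivation:
Fragment 1: offset=0 len=2
Fragment 2: offset=13 len=3
Fragment 3: offset=2 len=3
Fragment 4: offset=7 len=2
Fragment 5: offset=5 len=2
Gaps: 9-12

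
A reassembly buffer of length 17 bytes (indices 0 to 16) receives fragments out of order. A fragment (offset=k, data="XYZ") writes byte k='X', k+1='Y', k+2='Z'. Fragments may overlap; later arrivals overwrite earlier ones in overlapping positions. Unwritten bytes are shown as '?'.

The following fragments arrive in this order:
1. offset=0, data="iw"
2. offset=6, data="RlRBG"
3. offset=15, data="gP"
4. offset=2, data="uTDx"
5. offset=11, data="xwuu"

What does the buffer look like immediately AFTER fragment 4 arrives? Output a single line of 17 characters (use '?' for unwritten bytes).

Fragment 1: offset=0 data="iw" -> buffer=iw???????????????
Fragment 2: offset=6 data="RlRBG" -> buffer=iw????RlRBG??????
Fragment 3: offset=15 data="gP" -> buffer=iw????RlRBG????gP
Fragment 4: offset=2 data="uTDx" -> buffer=iwuTDxRlRBG????gP

Answer: iwuTDxRlRBG????gP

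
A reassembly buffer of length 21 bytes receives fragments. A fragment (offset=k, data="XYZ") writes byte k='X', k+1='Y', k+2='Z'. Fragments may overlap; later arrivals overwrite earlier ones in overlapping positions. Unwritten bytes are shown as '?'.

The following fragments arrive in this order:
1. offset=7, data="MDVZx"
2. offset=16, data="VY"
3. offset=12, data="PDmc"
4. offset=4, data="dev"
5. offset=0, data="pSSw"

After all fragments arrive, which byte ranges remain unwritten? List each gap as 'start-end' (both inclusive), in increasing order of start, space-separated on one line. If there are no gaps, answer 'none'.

Fragment 1: offset=7 len=5
Fragment 2: offset=16 len=2
Fragment 3: offset=12 len=4
Fragment 4: offset=4 len=3
Fragment 5: offset=0 len=4
Gaps: 18-20

Answer: 18-20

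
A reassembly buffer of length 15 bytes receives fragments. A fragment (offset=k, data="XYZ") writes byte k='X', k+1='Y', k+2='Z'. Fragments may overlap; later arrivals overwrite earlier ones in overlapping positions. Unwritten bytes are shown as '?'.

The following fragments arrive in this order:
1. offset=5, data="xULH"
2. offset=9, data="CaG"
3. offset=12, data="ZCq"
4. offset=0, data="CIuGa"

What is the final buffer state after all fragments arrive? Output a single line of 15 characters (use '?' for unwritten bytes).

Fragment 1: offset=5 data="xULH" -> buffer=?????xULH??????
Fragment 2: offset=9 data="CaG" -> buffer=?????xULHCaG???
Fragment 3: offset=12 data="ZCq" -> buffer=?????xULHCaGZCq
Fragment 4: offset=0 data="CIuGa" -> buffer=CIuGaxULHCaGZCq

Answer: CIuGaxULHCaGZCq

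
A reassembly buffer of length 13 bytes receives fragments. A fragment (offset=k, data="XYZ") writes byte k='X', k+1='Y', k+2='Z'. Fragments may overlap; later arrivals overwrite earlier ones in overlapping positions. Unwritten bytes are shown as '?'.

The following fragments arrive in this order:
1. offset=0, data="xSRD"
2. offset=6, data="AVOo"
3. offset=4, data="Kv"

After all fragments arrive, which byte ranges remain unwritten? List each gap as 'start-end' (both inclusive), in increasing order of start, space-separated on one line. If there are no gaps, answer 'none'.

Answer: 10-12

Derivation:
Fragment 1: offset=0 len=4
Fragment 2: offset=6 len=4
Fragment 3: offset=4 len=2
Gaps: 10-12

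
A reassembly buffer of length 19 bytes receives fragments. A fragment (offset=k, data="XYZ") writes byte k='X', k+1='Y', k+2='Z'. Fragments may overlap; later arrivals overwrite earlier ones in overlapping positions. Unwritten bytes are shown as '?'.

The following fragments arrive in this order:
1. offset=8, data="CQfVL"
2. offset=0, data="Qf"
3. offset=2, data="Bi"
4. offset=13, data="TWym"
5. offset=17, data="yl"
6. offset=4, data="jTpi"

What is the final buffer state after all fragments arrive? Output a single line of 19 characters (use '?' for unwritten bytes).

Answer: QfBijTpiCQfVLTWymyl

Derivation:
Fragment 1: offset=8 data="CQfVL" -> buffer=????????CQfVL??????
Fragment 2: offset=0 data="Qf" -> buffer=Qf??????CQfVL??????
Fragment 3: offset=2 data="Bi" -> buffer=QfBi????CQfVL??????
Fragment 4: offset=13 data="TWym" -> buffer=QfBi????CQfVLTWym??
Fragment 5: offset=17 data="yl" -> buffer=QfBi????CQfVLTWymyl
Fragment 6: offset=4 data="jTpi" -> buffer=QfBijTpiCQfVLTWymyl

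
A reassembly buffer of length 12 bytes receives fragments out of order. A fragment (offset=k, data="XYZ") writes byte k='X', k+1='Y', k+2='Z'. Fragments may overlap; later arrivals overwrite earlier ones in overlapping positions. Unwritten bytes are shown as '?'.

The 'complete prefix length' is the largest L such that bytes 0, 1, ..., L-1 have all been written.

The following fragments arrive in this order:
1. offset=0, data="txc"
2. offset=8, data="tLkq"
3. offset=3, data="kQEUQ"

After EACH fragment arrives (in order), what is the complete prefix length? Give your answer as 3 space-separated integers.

Answer: 3 3 12

Derivation:
Fragment 1: offset=0 data="txc" -> buffer=txc????????? -> prefix_len=3
Fragment 2: offset=8 data="tLkq" -> buffer=txc?????tLkq -> prefix_len=3
Fragment 3: offset=3 data="kQEUQ" -> buffer=txckQEUQtLkq -> prefix_len=12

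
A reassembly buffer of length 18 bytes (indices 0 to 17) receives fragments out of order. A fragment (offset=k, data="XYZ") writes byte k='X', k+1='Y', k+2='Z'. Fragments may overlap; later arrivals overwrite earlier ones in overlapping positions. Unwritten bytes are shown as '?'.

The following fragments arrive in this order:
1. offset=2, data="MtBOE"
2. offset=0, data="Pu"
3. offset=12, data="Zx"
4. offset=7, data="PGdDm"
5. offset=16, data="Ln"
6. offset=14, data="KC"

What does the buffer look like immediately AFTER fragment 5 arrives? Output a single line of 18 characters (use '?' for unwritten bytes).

Fragment 1: offset=2 data="MtBOE" -> buffer=??MtBOE???????????
Fragment 2: offset=0 data="Pu" -> buffer=PuMtBOE???????????
Fragment 3: offset=12 data="Zx" -> buffer=PuMtBOE?????Zx????
Fragment 4: offset=7 data="PGdDm" -> buffer=PuMtBOEPGdDmZx????
Fragment 5: offset=16 data="Ln" -> buffer=PuMtBOEPGdDmZx??Ln

Answer: PuMtBOEPGdDmZx??Ln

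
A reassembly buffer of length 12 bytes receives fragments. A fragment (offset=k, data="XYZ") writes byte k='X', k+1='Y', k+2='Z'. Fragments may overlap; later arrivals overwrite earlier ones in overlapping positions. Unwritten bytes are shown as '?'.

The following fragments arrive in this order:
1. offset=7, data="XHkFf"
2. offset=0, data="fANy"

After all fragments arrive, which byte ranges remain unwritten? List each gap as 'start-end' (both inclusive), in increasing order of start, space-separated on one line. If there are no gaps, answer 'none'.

Fragment 1: offset=7 len=5
Fragment 2: offset=0 len=4
Gaps: 4-6

Answer: 4-6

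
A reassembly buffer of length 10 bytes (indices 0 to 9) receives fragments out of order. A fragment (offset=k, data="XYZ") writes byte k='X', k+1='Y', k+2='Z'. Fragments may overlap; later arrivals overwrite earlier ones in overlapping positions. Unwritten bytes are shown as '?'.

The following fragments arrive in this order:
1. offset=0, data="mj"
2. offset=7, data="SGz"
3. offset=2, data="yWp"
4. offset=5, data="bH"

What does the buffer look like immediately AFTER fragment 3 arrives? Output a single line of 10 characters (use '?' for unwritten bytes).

Fragment 1: offset=0 data="mj" -> buffer=mj????????
Fragment 2: offset=7 data="SGz" -> buffer=mj?????SGz
Fragment 3: offset=2 data="yWp" -> buffer=mjyWp??SGz

Answer: mjyWp??SGz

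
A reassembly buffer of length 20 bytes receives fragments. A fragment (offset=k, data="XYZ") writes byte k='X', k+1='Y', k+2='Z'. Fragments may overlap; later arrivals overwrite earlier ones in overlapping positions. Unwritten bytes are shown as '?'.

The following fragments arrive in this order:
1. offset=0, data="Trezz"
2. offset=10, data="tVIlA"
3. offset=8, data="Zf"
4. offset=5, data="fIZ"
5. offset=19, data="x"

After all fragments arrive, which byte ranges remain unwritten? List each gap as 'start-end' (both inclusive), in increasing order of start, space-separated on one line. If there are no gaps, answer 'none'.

Fragment 1: offset=0 len=5
Fragment 2: offset=10 len=5
Fragment 3: offset=8 len=2
Fragment 4: offset=5 len=3
Fragment 5: offset=19 len=1
Gaps: 15-18

Answer: 15-18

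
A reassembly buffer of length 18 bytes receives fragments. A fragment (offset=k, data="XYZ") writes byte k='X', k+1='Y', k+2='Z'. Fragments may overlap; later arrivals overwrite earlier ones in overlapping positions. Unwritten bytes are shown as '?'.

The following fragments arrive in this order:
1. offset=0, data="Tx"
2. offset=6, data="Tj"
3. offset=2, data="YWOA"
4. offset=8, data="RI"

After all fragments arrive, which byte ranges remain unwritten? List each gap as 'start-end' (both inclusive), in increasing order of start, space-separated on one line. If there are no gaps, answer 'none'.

Answer: 10-17

Derivation:
Fragment 1: offset=0 len=2
Fragment 2: offset=6 len=2
Fragment 3: offset=2 len=4
Fragment 4: offset=8 len=2
Gaps: 10-17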